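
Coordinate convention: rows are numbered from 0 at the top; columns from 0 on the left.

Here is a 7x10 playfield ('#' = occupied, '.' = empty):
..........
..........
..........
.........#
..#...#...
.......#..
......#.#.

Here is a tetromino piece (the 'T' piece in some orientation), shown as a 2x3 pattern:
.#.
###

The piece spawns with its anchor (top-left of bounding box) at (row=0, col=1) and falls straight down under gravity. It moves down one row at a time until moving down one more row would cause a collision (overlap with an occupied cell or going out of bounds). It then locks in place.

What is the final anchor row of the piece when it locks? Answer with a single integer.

Answer: 2

Derivation:
Spawn at (row=0, col=1). Try each row:
  row 0: fits
  row 1: fits
  row 2: fits
  row 3: blocked -> lock at row 2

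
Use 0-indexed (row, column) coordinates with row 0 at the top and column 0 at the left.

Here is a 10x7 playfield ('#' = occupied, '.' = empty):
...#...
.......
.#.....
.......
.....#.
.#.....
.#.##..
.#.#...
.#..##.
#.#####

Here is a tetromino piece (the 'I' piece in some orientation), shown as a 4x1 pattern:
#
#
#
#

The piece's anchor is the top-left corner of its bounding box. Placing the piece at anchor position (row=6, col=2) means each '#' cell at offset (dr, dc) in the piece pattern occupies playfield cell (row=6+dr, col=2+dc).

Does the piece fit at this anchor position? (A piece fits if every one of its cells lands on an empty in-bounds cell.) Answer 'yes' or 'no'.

Answer: no

Derivation:
Check each piece cell at anchor (6, 2):
  offset (0,0) -> (6,2): empty -> OK
  offset (1,0) -> (7,2): empty -> OK
  offset (2,0) -> (8,2): empty -> OK
  offset (3,0) -> (9,2): occupied ('#') -> FAIL
All cells valid: no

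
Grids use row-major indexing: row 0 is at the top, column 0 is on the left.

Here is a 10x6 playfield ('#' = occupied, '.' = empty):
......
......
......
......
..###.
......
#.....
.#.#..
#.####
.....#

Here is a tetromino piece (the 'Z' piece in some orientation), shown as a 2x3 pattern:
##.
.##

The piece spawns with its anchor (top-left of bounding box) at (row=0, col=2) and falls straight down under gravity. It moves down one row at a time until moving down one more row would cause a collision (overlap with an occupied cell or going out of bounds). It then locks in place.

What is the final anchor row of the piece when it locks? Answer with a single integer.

Spawn at (row=0, col=2). Try each row:
  row 0: fits
  row 1: fits
  row 2: fits
  row 3: blocked -> lock at row 2

Answer: 2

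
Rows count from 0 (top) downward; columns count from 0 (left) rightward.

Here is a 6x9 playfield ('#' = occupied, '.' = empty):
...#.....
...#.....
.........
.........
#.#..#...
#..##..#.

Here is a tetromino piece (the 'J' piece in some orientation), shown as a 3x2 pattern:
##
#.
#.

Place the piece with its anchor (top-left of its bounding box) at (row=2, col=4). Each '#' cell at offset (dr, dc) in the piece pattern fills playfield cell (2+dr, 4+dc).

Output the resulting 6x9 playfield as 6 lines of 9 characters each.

Answer: ...#.....
...#.....
....##...
....#....
#.#.##...
#..##..#.

Derivation:
Fill (2+0,4+0) = (2,4)
Fill (2+0,4+1) = (2,5)
Fill (2+1,4+0) = (3,4)
Fill (2+2,4+0) = (4,4)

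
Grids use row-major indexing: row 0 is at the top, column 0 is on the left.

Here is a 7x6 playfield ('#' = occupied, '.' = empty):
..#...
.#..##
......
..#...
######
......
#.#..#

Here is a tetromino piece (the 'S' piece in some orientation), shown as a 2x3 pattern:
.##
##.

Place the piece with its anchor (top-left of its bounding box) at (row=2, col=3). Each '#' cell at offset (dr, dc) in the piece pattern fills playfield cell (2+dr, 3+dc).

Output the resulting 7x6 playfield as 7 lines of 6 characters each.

Fill (2+0,3+1) = (2,4)
Fill (2+0,3+2) = (2,5)
Fill (2+1,3+0) = (3,3)
Fill (2+1,3+1) = (3,4)

Answer: ..#...
.#..##
....##
..###.
######
......
#.#..#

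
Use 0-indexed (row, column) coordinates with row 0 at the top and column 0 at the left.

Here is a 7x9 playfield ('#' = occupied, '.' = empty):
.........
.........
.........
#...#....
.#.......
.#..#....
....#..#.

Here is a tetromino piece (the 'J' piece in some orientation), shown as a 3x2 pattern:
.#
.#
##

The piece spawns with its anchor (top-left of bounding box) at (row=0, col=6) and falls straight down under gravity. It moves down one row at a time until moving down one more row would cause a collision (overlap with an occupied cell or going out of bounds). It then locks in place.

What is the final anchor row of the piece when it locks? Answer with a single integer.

Answer: 3

Derivation:
Spawn at (row=0, col=6). Try each row:
  row 0: fits
  row 1: fits
  row 2: fits
  row 3: fits
  row 4: blocked -> lock at row 3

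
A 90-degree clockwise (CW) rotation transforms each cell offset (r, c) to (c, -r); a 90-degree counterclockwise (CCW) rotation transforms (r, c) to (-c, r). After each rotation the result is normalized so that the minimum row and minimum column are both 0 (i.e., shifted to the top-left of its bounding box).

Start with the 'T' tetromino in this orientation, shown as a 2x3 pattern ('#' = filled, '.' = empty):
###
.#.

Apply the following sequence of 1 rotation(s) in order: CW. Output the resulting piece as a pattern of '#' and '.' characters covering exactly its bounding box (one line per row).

Start:
###
.#.
After rotation 1 (CW):
.#
##
.#

Answer: .#
##
.#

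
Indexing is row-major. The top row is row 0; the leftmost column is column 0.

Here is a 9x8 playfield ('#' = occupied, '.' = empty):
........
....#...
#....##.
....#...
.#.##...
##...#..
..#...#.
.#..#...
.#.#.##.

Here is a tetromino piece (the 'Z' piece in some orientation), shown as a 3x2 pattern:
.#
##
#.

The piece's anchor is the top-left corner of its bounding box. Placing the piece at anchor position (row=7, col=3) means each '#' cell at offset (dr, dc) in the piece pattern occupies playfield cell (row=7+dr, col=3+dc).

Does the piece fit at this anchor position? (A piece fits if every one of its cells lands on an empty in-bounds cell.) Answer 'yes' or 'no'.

Check each piece cell at anchor (7, 3):
  offset (0,1) -> (7,4): occupied ('#') -> FAIL
  offset (1,0) -> (8,3): occupied ('#') -> FAIL
  offset (1,1) -> (8,4): empty -> OK
  offset (2,0) -> (9,3): out of bounds -> FAIL
All cells valid: no

Answer: no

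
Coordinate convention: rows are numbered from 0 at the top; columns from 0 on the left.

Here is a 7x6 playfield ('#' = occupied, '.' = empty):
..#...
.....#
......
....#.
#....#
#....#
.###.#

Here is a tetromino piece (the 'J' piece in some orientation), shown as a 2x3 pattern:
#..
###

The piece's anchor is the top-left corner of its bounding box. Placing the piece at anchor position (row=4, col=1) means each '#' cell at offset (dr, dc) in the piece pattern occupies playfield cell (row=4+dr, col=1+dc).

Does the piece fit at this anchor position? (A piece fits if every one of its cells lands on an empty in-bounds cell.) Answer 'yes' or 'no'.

Answer: yes

Derivation:
Check each piece cell at anchor (4, 1):
  offset (0,0) -> (4,1): empty -> OK
  offset (1,0) -> (5,1): empty -> OK
  offset (1,1) -> (5,2): empty -> OK
  offset (1,2) -> (5,3): empty -> OK
All cells valid: yes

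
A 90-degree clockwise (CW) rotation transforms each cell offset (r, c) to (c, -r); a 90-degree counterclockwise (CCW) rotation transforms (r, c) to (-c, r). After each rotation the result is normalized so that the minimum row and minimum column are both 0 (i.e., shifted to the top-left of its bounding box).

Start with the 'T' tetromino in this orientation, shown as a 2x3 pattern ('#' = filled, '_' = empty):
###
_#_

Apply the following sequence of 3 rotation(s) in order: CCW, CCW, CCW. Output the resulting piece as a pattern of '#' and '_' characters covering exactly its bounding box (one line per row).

Answer: _#
##
_#

Derivation:
Start:
###
_#_
After rotation 1 (CCW):
#_
##
#_
After rotation 2 (CCW):
_#_
###
After rotation 3 (CCW):
_#
##
_#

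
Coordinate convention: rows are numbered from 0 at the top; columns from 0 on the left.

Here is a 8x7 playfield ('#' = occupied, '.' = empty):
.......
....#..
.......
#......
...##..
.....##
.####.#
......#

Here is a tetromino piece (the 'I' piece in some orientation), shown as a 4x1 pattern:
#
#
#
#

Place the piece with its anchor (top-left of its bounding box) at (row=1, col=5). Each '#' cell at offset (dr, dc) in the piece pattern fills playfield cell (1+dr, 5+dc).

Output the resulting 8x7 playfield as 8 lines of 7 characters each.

Answer: .......
....##.
.....#.
#....#.
...###.
.....##
.####.#
......#

Derivation:
Fill (1+0,5+0) = (1,5)
Fill (1+1,5+0) = (2,5)
Fill (1+2,5+0) = (3,5)
Fill (1+3,5+0) = (4,5)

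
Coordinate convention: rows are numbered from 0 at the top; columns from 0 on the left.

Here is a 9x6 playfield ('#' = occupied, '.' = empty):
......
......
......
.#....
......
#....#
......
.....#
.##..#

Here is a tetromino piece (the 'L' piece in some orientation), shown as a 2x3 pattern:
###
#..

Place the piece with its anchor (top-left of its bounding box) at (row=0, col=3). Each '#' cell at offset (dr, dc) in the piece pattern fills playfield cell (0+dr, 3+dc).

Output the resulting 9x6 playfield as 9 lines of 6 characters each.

Answer: ...###
...#..
......
.#....
......
#....#
......
.....#
.##..#

Derivation:
Fill (0+0,3+0) = (0,3)
Fill (0+0,3+1) = (0,4)
Fill (0+0,3+2) = (0,5)
Fill (0+1,3+0) = (1,3)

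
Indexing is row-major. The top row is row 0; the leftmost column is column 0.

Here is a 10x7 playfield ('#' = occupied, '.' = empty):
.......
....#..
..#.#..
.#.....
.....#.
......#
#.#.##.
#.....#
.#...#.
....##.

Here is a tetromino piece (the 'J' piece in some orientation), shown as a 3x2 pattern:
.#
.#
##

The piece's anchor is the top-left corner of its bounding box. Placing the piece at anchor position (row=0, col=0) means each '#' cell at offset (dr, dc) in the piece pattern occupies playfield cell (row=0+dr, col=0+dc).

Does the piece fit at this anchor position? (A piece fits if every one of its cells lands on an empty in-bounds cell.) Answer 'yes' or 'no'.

Check each piece cell at anchor (0, 0):
  offset (0,1) -> (0,1): empty -> OK
  offset (1,1) -> (1,1): empty -> OK
  offset (2,0) -> (2,0): empty -> OK
  offset (2,1) -> (2,1): empty -> OK
All cells valid: yes

Answer: yes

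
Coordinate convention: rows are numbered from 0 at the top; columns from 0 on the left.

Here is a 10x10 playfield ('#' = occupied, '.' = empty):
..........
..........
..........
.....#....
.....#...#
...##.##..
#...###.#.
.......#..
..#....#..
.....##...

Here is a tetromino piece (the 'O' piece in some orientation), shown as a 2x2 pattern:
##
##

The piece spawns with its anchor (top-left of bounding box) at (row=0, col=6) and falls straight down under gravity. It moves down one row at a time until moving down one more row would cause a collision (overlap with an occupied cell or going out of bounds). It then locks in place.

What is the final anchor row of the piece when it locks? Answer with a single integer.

Spawn at (row=0, col=6). Try each row:
  row 0: fits
  row 1: fits
  row 2: fits
  row 3: fits
  row 4: blocked -> lock at row 3

Answer: 3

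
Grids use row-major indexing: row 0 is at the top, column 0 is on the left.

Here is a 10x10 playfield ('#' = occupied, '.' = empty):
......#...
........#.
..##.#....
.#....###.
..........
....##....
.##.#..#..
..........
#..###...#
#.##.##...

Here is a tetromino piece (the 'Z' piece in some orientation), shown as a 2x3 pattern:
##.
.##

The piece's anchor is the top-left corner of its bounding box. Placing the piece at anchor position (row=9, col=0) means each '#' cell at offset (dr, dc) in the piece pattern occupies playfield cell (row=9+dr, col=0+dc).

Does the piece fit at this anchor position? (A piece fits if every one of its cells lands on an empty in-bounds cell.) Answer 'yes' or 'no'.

Check each piece cell at anchor (9, 0):
  offset (0,0) -> (9,0): occupied ('#') -> FAIL
  offset (0,1) -> (9,1): empty -> OK
  offset (1,1) -> (10,1): out of bounds -> FAIL
  offset (1,2) -> (10,2): out of bounds -> FAIL
All cells valid: no

Answer: no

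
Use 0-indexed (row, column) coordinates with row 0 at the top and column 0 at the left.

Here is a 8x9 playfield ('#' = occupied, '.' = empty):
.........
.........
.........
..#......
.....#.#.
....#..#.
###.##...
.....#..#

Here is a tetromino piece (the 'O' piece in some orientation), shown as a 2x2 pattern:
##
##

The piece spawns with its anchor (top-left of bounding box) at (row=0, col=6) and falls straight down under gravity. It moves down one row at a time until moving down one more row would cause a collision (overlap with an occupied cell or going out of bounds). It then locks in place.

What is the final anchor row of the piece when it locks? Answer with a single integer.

Spawn at (row=0, col=6). Try each row:
  row 0: fits
  row 1: fits
  row 2: fits
  row 3: blocked -> lock at row 2

Answer: 2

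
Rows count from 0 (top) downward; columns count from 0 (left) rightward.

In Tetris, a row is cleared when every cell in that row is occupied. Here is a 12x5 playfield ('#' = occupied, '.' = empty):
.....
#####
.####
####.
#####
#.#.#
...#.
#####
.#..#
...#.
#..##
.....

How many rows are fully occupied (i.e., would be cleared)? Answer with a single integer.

Check each row:
  row 0: 5 empty cells -> not full
  row 1: 0 empty cells -> FULL (clear)
  row 2: 1 empty cell -> not full
  row 3: 1 empty cell -> not full
  row 4: 0 empty cells -> FULL (clear)
  row 5: 2 empty cells -> not full
  row 6: 4 empty cells -> not full
  row 7: 0 empty cells -> FULL (clear)
  row 8: 3 empty cells -> not full
  row 9: 4 empty cells -> not full
  row 10: 2 empty cells -> not full
  row 11: 5 empty cells -> not full
Total rows cleared: 3

Answer: 3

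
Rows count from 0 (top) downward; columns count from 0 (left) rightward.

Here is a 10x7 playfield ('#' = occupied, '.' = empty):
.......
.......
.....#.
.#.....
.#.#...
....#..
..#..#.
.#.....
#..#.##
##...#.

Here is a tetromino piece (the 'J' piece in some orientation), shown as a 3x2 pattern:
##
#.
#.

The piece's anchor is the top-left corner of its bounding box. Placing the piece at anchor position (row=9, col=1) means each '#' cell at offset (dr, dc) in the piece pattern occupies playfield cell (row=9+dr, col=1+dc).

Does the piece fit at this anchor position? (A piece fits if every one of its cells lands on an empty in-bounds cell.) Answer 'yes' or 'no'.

Answer: no

Derivation:
Check each piece cell at anchor (9, 1):
  offset (0,0) -> (9,1): occupied ('#') -> FAIL
  offset (0,1) -> (9,2): empty -> OK
  offset (1,0) -> (10,1): out of bounds -> FAIL
  offset (2,0) -> (11,1): out of bounds -> FAIL
All cells valid: no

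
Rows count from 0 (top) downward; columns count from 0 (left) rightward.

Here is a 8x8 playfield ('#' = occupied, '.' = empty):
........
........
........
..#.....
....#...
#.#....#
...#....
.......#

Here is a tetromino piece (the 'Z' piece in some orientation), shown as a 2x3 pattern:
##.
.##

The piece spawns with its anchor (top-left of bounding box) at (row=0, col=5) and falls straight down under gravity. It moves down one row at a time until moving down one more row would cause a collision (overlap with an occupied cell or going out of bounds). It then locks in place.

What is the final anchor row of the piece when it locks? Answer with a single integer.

Spawn at (row=0, col=5). Try each row:
  row 0: fits
  row 1: fits
  row 2: fits
  row 3: fits
  row 4: blocked -> lock at row 3

Answer: 3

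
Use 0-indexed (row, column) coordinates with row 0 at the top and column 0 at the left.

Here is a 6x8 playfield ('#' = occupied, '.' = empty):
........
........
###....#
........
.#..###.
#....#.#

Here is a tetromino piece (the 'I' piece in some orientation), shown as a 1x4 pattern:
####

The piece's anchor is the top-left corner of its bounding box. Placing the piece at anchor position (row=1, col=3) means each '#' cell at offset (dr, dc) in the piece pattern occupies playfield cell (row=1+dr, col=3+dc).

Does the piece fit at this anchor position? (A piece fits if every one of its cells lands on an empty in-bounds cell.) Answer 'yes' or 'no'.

Check each piece cell at anchor (1, 3):
  offset (0,0) -> (1,3): empty -> OK
  offset (0,1) -> (1,4): empty -> OK
  offset (0,2) -> (1,5): empty -> OK
  offset (0,3) -> (1,6): empty -> OK
All cells valid: yes

Answer: yes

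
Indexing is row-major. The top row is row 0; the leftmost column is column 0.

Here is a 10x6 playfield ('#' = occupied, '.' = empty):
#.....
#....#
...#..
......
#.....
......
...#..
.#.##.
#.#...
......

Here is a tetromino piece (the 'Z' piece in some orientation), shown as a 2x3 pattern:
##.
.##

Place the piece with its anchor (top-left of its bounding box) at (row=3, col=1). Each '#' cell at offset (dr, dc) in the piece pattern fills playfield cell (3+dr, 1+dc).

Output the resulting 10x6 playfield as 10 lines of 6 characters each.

Answer: #.....
#....#
...#..
.##...
#.##..
......
...#..
.#.##.
#.#...
......

Derivation:
Fill (3+0,1+0) = (3,1)
Fill (3+0,1+1) = (3,2)
Fill (3+1,1+1) = (4,2)
Fill (3+1,1+2) = (4,3)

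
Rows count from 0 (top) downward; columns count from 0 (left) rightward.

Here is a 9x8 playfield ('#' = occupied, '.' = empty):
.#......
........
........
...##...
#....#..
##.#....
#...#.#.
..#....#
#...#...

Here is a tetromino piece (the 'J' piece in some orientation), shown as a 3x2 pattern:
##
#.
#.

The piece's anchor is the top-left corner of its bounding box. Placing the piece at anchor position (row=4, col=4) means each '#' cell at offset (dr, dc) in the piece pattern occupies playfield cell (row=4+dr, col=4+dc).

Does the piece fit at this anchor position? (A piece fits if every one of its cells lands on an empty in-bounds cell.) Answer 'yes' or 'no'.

Check each piece cell at anchor (4, 4):
  offset (0,0) -> (4,4): empty -> OK
  offset (0,1) -> (4,5): occupied ('#') -> FAIL
  offset (1,0) -> (5,4): empty -> OK
  offset (2,0) -> (6,4): occupied ('#') -> FAIL
All cells valid: no

Answer: no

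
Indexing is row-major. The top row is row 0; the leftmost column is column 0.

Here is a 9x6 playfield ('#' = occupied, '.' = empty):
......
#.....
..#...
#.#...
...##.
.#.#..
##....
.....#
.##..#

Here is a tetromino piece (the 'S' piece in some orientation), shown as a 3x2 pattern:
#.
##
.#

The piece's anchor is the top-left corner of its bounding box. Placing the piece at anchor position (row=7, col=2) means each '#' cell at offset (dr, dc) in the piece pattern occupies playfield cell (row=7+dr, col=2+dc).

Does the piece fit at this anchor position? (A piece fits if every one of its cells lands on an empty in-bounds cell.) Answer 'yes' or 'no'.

Answer: no

Derivation:
Check each piece cell at anchor (7, 2):
  offset (0,0) -> (7,2): empty -> OK
  offset (1,0) -> (8,2): occupied ('#') -> FAIL
  offset (1,1) -> (8,3): empty -> OK
  offset (2,1) -> (9,3): out of bounds -> FAIL
All cells valid: no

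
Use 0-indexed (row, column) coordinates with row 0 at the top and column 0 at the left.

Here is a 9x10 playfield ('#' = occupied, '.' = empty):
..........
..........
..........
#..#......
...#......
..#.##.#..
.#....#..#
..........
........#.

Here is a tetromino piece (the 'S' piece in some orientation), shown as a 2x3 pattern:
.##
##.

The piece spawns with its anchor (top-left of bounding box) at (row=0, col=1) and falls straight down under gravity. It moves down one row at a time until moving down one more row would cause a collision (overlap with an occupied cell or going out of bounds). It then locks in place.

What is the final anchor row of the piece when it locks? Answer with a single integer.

Spawn at (row=0, col=1). Try each row:
  row 0: fits
  row 1: fits
  row 2: fits
  row 3: blocked -> lock at row 2

Answer: 2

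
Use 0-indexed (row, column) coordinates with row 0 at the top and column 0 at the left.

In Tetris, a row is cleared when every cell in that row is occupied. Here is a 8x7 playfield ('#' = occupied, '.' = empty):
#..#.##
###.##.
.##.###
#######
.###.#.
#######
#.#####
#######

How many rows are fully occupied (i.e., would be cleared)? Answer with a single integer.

Answer: 3

Derivation:
Check each row:
  row 0: 3 empty cells -> not full
  row 1: 2 empty cells -> not full
  row 2: 2 empty cells -> not full
  row 3: 0 empty cells -> FULL (clear)
  row 4: 3 empty cells -> not full
  row 5: 0 empty cells -> FULL (clear)
  row 6: 1 empty cell -> not full
  row 7: 0 empty cells -> FULL (clear)
Total rows cleared: 3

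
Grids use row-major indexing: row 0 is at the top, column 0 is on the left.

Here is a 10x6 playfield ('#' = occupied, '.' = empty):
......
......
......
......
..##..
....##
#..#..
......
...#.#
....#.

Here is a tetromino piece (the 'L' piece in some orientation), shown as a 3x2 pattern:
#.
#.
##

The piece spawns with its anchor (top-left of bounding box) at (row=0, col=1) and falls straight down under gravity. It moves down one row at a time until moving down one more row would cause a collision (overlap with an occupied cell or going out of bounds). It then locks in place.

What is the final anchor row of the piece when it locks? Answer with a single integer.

Answer: 1

Derivation:
Spawn at (row=0, col=1). Try each row:
  row 0: fits
  row 1: fits
  row 2: blocked -> lock at row 1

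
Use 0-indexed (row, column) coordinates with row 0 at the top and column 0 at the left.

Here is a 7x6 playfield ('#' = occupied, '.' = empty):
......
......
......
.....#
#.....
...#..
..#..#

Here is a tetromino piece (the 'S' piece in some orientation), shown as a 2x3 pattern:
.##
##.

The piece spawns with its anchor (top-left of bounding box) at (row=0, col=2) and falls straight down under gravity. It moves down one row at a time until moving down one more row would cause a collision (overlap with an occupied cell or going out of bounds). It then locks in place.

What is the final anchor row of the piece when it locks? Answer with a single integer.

Spawn at (row=0, col=2). Try each row:
  row 0: fits
  row 1: fits
  row 2: fits
  row 3: fits
  row 4: blocked -> lock at row 3

Answer: 3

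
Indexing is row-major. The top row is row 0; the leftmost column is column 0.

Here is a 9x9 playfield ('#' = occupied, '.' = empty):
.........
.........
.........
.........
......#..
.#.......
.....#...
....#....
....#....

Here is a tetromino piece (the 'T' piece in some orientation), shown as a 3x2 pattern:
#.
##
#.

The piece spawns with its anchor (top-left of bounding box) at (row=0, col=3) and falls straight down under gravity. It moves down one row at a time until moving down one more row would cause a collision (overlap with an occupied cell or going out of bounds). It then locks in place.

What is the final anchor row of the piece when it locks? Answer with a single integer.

Answer: 5

Derivation:
Spawn at (row=0, col=3). Try each row:
  row 0: fits
  row 1: fits
  row 2: fits
  row 3: fits
  row 4: fits
  row 5: fits
  row 6: blocked -> lock at row 5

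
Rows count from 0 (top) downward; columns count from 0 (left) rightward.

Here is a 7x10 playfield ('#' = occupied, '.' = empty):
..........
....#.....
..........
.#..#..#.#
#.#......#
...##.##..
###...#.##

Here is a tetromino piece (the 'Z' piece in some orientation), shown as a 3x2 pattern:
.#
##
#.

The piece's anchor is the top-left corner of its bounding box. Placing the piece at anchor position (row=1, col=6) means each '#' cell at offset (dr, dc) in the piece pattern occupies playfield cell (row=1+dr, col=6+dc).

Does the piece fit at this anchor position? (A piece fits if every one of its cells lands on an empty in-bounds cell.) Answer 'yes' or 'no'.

Check each piece cell at anchor (1, 6):
  offset (0,1) -> (1,7): empty -> OK
  offset (1,0) -> (2,6): empty -> OK
  offset (1,1) -> (2,7): empty -> OK
  offset (2,0) -> (3,6): empty -> OK
All cells valid: yes

Answer: yes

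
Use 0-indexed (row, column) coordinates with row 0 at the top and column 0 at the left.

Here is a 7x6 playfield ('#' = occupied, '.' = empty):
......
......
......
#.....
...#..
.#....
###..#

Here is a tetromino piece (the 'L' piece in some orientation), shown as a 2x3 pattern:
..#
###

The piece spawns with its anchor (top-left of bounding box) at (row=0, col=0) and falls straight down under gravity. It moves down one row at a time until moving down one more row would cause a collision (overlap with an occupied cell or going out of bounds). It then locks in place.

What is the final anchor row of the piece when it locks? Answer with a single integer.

Answer: 1

Derivation:
Spawn at (row=0, col=0). Try each row:
  row 0: fits
  row 1: fits
  row 2: blocked -> lock at row 1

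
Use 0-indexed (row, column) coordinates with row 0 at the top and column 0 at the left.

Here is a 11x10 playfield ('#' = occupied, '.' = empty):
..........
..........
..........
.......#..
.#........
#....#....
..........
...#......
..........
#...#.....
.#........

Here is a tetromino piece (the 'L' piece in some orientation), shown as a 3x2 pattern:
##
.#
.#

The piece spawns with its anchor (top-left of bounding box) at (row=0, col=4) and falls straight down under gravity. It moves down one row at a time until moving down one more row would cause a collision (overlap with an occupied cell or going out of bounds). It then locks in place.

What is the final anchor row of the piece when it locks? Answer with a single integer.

Spawn at (row=0, col=4). Try each row:
  row 0: fits
  row 1: fits
  row 2: fits
  row 3: blocked -> lock at row 2

Answer: 2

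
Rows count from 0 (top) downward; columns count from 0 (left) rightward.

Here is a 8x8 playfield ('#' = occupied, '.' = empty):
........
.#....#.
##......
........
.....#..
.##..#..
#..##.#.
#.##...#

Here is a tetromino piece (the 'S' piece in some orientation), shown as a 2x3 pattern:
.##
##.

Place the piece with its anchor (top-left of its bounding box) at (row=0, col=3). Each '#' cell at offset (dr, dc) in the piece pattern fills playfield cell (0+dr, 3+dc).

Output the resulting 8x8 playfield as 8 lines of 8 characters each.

Fill (0+0,3+1) = (0,4)
Fill (0+0,3+2) = (0,5)
Fill (0+1,3+0) = (1,3)
Fill (0+1,3+1) = (1,4)

Answer: ....##..
.#.##.#.
##......
........
.....#..
.##..#..
#..##.#.
#.##...#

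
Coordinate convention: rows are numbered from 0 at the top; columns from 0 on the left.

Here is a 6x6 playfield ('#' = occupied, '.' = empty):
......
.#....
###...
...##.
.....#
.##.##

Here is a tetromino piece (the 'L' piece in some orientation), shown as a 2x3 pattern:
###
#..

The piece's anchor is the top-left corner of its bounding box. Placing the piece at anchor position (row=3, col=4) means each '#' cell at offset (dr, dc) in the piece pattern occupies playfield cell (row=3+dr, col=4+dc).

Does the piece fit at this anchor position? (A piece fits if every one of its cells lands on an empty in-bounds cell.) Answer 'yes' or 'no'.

Check each piece cell at anchor (3, 4):
  offset (0,0) -> (3,4): occupied ('#') -> FAIL
  offset (0,1) -> (3,5): empty -> OK
  offset (0,2) -> (3,6): out of bounds -> FAIL
  offset (1,0) -> (4,4): empty -> OK
All cells valid: no

Answer: no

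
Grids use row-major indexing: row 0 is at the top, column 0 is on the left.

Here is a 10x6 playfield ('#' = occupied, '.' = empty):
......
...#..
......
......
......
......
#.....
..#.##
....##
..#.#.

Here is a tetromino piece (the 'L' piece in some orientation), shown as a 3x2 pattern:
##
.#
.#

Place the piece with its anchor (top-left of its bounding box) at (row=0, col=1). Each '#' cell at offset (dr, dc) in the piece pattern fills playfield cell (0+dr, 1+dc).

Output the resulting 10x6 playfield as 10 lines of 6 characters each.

Answer: .##...
..##..
..#...
......
......
......
#.....
..#.##
....##
..#.#.

Derivation:
Fill (0+0,1+0) = (0,1)
Fill (0+0,1+1) = (0,2)
Fill (0+1,1+1) = (1,2)
Fill (0+2,1+1) = (2,2)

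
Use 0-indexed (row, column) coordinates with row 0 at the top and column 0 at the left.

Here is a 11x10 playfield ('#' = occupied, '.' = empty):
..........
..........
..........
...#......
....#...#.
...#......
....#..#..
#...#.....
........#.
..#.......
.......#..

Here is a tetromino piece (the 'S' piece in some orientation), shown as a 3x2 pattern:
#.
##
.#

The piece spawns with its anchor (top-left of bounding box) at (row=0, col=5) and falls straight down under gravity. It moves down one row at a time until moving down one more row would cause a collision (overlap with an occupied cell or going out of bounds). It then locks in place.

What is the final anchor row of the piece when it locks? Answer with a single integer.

Spawn at (row=0, col=5). Try each row:
  row 0: fits
  row 1: fits
  row 2: fits
  row 3: fits
  row 4: fits
  row 5: fits
  row 6: fits
  row 7: fits
  row 8: fits
  row 9: blocked -> lock at row 8

Answer: 8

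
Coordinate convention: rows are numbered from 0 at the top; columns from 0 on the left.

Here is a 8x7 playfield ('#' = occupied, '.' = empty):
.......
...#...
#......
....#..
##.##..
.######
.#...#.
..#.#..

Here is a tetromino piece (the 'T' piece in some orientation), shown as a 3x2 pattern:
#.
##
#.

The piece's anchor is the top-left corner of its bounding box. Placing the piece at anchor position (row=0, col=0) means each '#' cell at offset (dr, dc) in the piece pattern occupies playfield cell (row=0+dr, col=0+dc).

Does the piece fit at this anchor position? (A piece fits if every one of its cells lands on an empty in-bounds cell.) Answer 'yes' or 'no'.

Answer: no

Derivation:
Check each piece cell at anchor (0, 0):
  offset (0,0) -> (0,0): empty -> OK
  offset (1,0) -> (1,0): empty -> OK
  offset (1,1) -> (1,1): empty -> OK
  offset (2,0) -> (2,0): occupied ('#') -> FAIL
All cells valid: no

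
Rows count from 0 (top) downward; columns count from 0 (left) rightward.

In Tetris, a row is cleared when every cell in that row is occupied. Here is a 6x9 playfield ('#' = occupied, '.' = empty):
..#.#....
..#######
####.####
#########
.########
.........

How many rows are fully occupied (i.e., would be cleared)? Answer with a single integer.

Answer: 1

Derivation:
Check each row:
  row 0: 7 empty cells -> not full
  row 1: 2 empty cells -> not full
  row 2: 1 empty cell -> not full
  row 3: 0 empty cells -> FULL (clear)
  row 4: 1 empty cell -> not full
  row 5: 9 empty cells -> not full
Total rows cleared: 1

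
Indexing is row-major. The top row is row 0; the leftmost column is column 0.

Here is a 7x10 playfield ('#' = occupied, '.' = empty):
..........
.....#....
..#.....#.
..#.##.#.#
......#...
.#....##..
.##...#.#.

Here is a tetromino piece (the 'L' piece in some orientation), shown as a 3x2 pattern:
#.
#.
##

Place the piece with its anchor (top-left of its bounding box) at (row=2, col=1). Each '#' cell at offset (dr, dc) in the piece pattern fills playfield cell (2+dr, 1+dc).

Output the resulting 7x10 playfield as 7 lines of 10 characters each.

Answer: ..........
.....#....
.##.....#.
.##.##.#.#
.##...#...
.#....##..
.##...#.#.

Derivation:
Fill (2+0,1+0) = (2,1)
Fill (2+1,1+0) = (3,1)
Fill (2+2,1+0) = (4,1)
Fill (2+2,1+1) = (4,2)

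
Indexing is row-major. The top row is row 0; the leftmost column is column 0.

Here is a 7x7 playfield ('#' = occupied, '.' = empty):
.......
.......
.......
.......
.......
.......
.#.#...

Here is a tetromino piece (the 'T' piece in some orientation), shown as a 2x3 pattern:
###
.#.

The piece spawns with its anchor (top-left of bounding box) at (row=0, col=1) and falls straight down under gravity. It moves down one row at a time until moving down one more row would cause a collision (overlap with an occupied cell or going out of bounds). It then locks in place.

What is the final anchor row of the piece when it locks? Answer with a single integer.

Answer: 5

Derivation:
Spawn at (row=0, col=1). Try each row:
  row 0: fits
  row 1: fits
  row 2: fits
  row 3: fits
  row 4: fits
  row 5: fits
  row 6: blocked -> lock at row 5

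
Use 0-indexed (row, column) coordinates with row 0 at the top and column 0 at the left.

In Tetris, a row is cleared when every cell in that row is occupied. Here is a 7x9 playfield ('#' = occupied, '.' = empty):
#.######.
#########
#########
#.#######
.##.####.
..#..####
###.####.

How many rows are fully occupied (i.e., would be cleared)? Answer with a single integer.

Check each row:
  row 0: 2 empty cells -> not full
  row 1: 0 empty cells -> FULL (clear)
  row 2: 0 empty cells -> FULL (clear)
  row 3: 1 empty cell -> not full
  row 4: 3 empty cells -> not full
  row 5: 4 empty cells -> not full
  row 6: 2 empty cells -> not full
Total rows cleared: 2

Answer: 2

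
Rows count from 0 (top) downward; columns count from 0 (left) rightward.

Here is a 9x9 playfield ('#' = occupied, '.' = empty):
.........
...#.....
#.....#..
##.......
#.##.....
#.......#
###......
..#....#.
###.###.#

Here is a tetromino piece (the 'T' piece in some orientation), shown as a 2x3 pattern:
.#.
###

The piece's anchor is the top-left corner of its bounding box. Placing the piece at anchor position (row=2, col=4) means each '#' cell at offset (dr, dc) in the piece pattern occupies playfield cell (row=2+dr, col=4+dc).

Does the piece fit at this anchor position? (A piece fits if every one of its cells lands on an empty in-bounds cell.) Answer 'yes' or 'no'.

Check each piece cell at anchor (2, 4):
  offset (0,1) -> (2,5): empty -> OK
  offset (1,0) -> (3,4): empty -> OK
  offset (1,1) -> (3,5): empty -> OK
  offset (1,2) -> (3,6): empty -> OK
All cells valid: yes

Answer: yes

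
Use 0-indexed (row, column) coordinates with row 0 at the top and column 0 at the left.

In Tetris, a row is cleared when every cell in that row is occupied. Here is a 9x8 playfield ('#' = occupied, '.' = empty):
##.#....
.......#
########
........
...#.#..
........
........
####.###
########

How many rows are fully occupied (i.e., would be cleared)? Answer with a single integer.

Answer: 2

Derivation:
Check each row:
  row 0: 5 empty cells -> not full
  row 1: 7 empty cells -> not full
  row 2: 0 empty cells -> FULL (clear)
  row 3: 8 empty cells -> not full
  row 4: 6 empty cells -> not full
  row 5: 8 empty cells -> not full
  row 6: 8 empty cells -> not full
  row 7: 1 empty cell -> not full
  row 8: 0 empty cells -> FULL (clear)
Total rows cleared: 2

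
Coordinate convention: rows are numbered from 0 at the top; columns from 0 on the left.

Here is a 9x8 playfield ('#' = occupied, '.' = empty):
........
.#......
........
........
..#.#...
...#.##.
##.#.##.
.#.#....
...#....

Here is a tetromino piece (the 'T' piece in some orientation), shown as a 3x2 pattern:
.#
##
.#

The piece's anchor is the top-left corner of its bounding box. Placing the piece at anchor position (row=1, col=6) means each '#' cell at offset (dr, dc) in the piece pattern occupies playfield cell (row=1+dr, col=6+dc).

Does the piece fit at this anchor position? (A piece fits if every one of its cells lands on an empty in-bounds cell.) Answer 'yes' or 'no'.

Answer: yes

Derivation:
Check each piece cell at anchor (1, 6):
  offset (0,1) -> (1,7): empty -> OK
  offset (1,0) -> (2,6): empty -> OK
  offset (1,1) -> (2,7): empty -> OK
  offset (2,1) -> (3,7): empty -> OK
All cells valid: yes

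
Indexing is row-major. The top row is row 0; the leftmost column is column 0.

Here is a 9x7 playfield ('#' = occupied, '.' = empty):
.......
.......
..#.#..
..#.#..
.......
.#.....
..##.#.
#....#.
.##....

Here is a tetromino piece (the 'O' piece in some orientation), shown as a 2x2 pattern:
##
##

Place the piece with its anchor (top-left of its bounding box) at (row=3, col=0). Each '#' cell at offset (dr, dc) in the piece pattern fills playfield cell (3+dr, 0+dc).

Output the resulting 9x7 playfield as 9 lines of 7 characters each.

Fill (3+0,0+0) = (3,0)
Fill (3+0,0+1) = (3,1)
Fill (3+1,0+0) = (4,0)
Fill (3+1,0+1) = (4,1)

Answer: .......
.......
..#.#..
###.#..
##.....
.#.....
..##.#.
#....#.
.##....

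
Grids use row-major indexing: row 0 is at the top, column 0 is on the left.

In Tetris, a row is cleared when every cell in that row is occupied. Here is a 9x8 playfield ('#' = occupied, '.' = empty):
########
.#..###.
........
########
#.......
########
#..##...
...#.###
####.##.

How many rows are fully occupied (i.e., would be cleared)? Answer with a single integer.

Answer: 3

Derivation:
Check each row:
  row 0: 0 empty cells -> FULL (clear)
  row 1: 4 empty cells -> not full
  row 2: 8 empty cells -> not full
  row 3: 0 empty cells -> FULL (clear)
  row 4: 7 empty cells -> not full
  row 5: 0 empty cells -> FULL (clear)
  row 6: 5 empty cells -> not full
  row 7: 4 empty cells -> not full
  row 8: 2 empty cells -> not full
Total rows cleared: 3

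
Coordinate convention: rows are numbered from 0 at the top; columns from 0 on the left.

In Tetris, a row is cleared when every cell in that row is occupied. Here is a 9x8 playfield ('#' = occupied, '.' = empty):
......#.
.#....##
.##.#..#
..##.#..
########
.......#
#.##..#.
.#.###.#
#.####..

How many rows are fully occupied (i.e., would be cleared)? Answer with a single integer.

Answer: 1

Derivation:
Check each row:
  row 0: 7 empty cells -> not full
  row 1: 5 empty cells -> not full
  row 2: 4 empty cells -> not full
  row 3: 5 empty cells -> not full
  row 4: 0 empty cells -> FULL (clear)
  row 5: 7 empty cells -> not full
  row 6: 4 empty cells -> not full
  row 7: 3 empty cells -> not full
  row 8: 3 empty cells -> not full
Total rows cleared: 1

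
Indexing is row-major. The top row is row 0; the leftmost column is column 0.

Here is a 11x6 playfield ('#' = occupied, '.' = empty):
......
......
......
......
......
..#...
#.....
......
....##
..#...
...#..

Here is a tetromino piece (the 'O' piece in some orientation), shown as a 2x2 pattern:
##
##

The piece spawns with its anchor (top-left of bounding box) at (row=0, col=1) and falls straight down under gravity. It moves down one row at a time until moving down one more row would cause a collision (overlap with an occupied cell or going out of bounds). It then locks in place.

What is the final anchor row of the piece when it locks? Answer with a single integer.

Answer: 3

Derivation:
Spawn at (row=0, col=1). Try each row:
  row 0: fits
  row 1: fits
  row 2: fits
  row 3: fits
  row 4: blocked -> lock at row 3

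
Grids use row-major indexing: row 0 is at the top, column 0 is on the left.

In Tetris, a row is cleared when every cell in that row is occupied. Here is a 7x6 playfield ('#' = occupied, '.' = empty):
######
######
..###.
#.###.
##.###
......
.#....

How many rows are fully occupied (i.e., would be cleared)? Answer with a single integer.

Check each row:
  row 0: 0 empty cells -> FULL (clear)
  row 1: 0 empty cells -> FULL (clear)
  row 2: 3 empty cells -> not full
  row 3: 2 empty cells -> not full
  row 4: 1 empty cell -> not full
  row 5: 6 empty cells -> not full
  row 6: 5 empty cells -> not full
Total rows cleared: 2

Answer: 2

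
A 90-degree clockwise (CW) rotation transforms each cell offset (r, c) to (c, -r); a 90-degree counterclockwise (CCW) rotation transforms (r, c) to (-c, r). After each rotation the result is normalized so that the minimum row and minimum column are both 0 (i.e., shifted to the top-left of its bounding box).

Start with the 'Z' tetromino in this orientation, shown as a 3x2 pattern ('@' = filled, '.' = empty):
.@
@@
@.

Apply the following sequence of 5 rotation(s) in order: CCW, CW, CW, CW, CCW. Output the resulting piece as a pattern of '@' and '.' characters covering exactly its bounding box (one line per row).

Answer: @@.
.@@

Derivation:
Start:
.@
@@
@.
After rotation 1 (CCW):
@@.
.@@
After rotation 2 (CW):
.@
@@
@.
After rotation 3 (CW):
@@.
.@@
After rotation 4 (CW):
.@
@@
@.
After rotation 5 (CCW):
@@.
.@@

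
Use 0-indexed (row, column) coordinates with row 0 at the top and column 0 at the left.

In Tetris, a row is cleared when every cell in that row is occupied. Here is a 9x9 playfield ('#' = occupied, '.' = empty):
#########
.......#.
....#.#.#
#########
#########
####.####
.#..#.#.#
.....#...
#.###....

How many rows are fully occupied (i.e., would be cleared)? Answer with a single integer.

Answer: 3

Derivation:
Check each row:
  row 0: 0 empty cells -> FULL (clear)
  row 1: 8 empty cells -> not full
  row 2: 6 empty cells -> not full
  row 3: 0 empty cells -> FULL (clear)
  row 4: 0 empty cells -> FULL (clear)
  row 5: 1 empty cell -> not full
  row 6: 5 empty cells -> not full
  row 7: 8 empty cells -> not full
  row 8: 5 empty cells -> not full
Total rows cleared: 3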